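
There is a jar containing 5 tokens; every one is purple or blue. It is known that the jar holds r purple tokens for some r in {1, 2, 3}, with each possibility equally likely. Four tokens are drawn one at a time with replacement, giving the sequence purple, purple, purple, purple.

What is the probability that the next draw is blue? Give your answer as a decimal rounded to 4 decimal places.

0.4367

For each hypothesis, P(data | H) works out to: P(data | r = 1) = (1/5)(1/5)(1/5)(1/5) = 0.0016; P(data | r = 2) = (2/5)(2/5)(2/5)(2/5) = 0.0256; P(data | r = 3) = (3/5)(3/5)(3/5)(3/5) = 0.1296.
Weighting by the prior gives 1/3 · 0.0016 = 0.00053333, 1/3 · 0.0256 = 0.0085333, 1/3 · 0.1296 = 0.0432; these sum to 0.052267.
The posterior is then P(r = 1 | data) = 0.010204, P(r = 2 | data) = 0.16327, P(r = 3 | data) = 0.82653.
So P(blue next | data) = Σ P(blue next | H) P(H | data) = (4/5)(0.010204) + (3/5)(0.16327) + (2/5)(0.82653) = 0.43673.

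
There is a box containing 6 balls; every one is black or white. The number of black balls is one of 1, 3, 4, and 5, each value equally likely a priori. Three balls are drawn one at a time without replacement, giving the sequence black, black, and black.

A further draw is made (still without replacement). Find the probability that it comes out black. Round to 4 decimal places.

The likelihood of the observed sequence under each hypothesis: P(data | r = 1) = (1/6)(0/5) = 0; P(data | r = 3) = (3/6)(2/5)(1/4) = 1/20; P(data | r = 4) = (4/6)(3/5)(2/4) = 1/5; P(data | r = 5) = (5/6)(4/5)(3/4) = 1/2.
Multiplying each by its prior: 1/4 · 0 = 0, 1/4 · 1/20 = 1/80, 1/4 · 1/5 = 1/20, 1/4 · 1/2 = 1/8; these sum to 3/16.
The posterior is then P(r = 1 | data) = 0, P(r = 3 | data) = 1/15, P(r = 4 | data) = 4/15, P(r = 5 | data) = 2/3.
Averaging over the posterior, P(black next | data) = (0)(1/15) + (1/3)(4/15) + (2/3)(2/3) = 8/15.

0.5333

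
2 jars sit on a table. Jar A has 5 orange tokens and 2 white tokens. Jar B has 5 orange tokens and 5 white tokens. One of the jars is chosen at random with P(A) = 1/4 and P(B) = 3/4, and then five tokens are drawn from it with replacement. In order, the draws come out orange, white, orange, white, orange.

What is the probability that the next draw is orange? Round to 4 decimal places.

For each hypothesis, P(data | H) works out to: P(data | jar A) = (5/7)(2/7)(5/7)(2/7)(5/7) = 0.02975; P(data | jar B) = (5/10)(5/10)(5/10)(5/10)(5/10) = 0.03125.
Weighting by the prior gives 1/4 · 0.02975 = 0.0074374, 3/4 · 0.03125 = 0.023438; these sum to 0.030875.
Dividing through by the total gives posterior P(jar A | data) = 0.24089, P(jar B | data) = 0.75911.
The predictive probability is P(orange next | data) = (5/7)(0.24089) + (1/2)(0.75911) = 0.55162.

0.5516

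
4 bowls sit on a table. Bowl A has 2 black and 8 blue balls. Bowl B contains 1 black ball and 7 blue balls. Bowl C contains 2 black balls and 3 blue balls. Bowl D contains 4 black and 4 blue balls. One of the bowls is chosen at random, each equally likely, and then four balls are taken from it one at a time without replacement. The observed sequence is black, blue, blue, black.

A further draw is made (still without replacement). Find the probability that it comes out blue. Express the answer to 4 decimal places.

0.7939

For each hypothesis, P(data | H) works out to: P(data | bowl A) = (2/10)(8/9)(7/8)(1/7) = 0.022222; P(data | bowl B) = (1/8)(7/7)(6/6)(0/5) = 0; P(data | bowl C) = (2/5)(3/4)(2/3)(1/2) = 0.1; P(data | bowl D) = (4/8)(4/7)(3/6)(3/5) = 0.085714.
The prior-weighted likelihoods are 1/4 · 0.022222 = 0.0055556, 1/4 · 0 = 0, 1/4 · 0.1 = 0.025, 1/4 · 0.085714 = 0.021429; with total 0.051984.
The posterior is then P(bowl A | data) = 0.10687, P(bowl B | data) = 0, P(bowl C | data) = 0.48092, P(bowl D | data) = 0.41221.
The predictive probability is P(blue next | data) = (1)(0.10687) + (1)(0.48092) + (1/2)(0.41221) = 0.79389.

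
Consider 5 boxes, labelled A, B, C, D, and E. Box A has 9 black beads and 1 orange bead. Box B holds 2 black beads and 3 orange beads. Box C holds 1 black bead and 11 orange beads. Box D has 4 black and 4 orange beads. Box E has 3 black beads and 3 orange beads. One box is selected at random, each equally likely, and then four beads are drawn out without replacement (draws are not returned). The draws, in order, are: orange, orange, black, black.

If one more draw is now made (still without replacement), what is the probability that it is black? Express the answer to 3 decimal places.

0.325

Compute the likelihood of the observed sequence for each case: P(data | box A) = (1/10)(0/9) = 0; P(data | box B) = (3/5)(2/4)(2/3)(1/2) = 1/10; P(data | box C) = (11/12)(10/11)(1/10)(0/9) = 0; P(data | box D) = (4/8)(3/7)(4/6)(3/5) = 3/35; P(data | box E) = (3/6)(2/5)(3/4)(2/3) = 1/10.
The prior-weighted likelihoods are 1/5 · 0 = 0, 1/5 · 1/10 = 1/50, 1/5 · 0 = 0, 1/5 · 3/35 = 3/175, 1/5 · 1/10 = 1/50; with total 2/35.
Normalising, the posterior is P(box A | data) = 0, P(box B | data) = 7/20, P(box C | data) = 0, P(box D | data) = 3/10, P(box E | data) = 7/20.
Averaging over the posterior, P(black next | data) = (0)(7/20) + (1/2)(3/10) + (1/2)(7/20) = 13/40.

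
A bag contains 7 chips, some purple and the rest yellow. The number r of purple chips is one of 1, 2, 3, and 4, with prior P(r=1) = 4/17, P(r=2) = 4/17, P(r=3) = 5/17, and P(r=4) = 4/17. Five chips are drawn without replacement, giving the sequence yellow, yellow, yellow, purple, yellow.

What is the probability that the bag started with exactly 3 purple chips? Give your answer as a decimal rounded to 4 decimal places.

Under each hypothesis, the probability of the observed sequence is: P(data | r = 1) = (6/7)(5/6)(4/5)(1/4)(3/3) = 1/7; P(data | r = 2) = (5/7)(4/6)(3/5)(2/4)(2/3) = 2/21; P(data | r = 3) = (4/7)(3/6)(2/5)(3/4)(1/3) = 1/35; P(data | r = 4) = (3/7)(2/6)(1/5)(4/4)(0/3) = 0.
Weighting by the prior gives 4/17 · 1/7 = 4/119, 4/17 · 2/21 = 8/357, 5/17 · 1/35 = 1/119, 4/17 · 0 = 0; these sum to 23/357.
So P(r = 3 | data) = (1/119) / (23/357) = 3/23.

0.1304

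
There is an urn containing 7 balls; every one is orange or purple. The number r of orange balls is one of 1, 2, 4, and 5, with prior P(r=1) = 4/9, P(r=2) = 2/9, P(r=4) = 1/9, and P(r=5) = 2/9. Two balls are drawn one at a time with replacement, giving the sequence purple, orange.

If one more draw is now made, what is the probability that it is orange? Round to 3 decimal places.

Compute the likelihood of the observed sequence for each case: P(data | r = 1) = (6/7)(1/7) = 6/49; P(data | r = 2) = (5/7)(2/7) = 10/49; P(data | r = 4) = (3/7)(4/7) = 12/49; P(data | r = 5) = (2/7)(5/7) = 10/49.
The prior-weighted likelihoods are 4/9 · 6/49 = 8/147, 2/9 · 10/49 = 20/441, 1/9 · 12/49 = 4/147, 2/9 · 10/49 = 20/441; with total 76/441.
Dividing through by the total gives posterior P(r = 1 | data) = 6/19, P(r = 2 | data) = 5/19, P(r = 4 | data) = 3/19, P(r = 5 | data) = 5/19.
So P(orange next | data) = Σ P(orange next | H) P(H | data) = (1/7)(6/19) + (2/7)(5/19) + (4/7)(3/19) + (5/7)(5/19) = 53/133.

0.398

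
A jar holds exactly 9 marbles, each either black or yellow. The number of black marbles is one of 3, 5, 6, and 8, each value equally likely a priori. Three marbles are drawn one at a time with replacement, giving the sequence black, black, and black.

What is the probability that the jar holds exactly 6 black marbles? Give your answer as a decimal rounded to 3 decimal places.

0.245

Compute the likelihood of the observed sequence for each case: P(data | r = 3) = (3/9)(3/9)(3/9) = 0.037037; P(data | r = 5) = (5/9)(5/9)(5/9) = 0.17147; P(data | r = 6) = (6/9)(6/9)(6/9) = 0.2963; P(data | r = 8) = (8/9)(8/9)(8/9) = 0.70233.
Multiplying each by its prior: 1/4 · 0.037037 = 0.0092593, 1/4 · 0.17147 = 0.042867, 1/4 · 0.2963 = 0.074074, 1/4 · 0.70233 = 0.17558; with total 0.30178.
By Bayes' rule, P(r = 6 | data) = (0.074074) / (0.30178) = 0.24545.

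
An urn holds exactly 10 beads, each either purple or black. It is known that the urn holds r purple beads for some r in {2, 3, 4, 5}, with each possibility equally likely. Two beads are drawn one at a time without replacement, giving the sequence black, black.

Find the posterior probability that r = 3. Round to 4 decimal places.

Under each hypothesis, the probability of the observed sequence is: P(data | r = 2) = (8/10)(7/9) = 28/45; P(data | r = 3) = (7/10)(6/9) = 7/15; P(data | r = 4) = (6/10)(5/9) = 1/3; P(data | r = 5) = (5/10)(4/9) = 2/9.
Weighting by the prior gives 1/4 · 28/45 = 7/45, 1/4 · 7/15 = 7/60, 1/4 · 1/3 = 1/12, 1/4 · 2/9 = 1/18; with total 37/90.
So P(r = 3 | data) = (7/60) / (37/90) = 21/74.

0.2838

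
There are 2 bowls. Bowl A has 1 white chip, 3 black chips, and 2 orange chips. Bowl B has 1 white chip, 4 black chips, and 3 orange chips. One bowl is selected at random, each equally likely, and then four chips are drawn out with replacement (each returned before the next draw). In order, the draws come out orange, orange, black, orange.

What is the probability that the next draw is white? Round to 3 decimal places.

Compute the likelihood of the observed sequence for each case: P(data | bowl A) = (2/6)(2/6)(3/6)(2/6) = 0.018519; P(data | bowl B) = (3/8)(3/8)(4/8)(3/8) = 0.026367.
The prior-weighted likelihoods are 1/2 · 0.018519 = 0.0092593, 1/2 · 0.026367 = 0.013184; these sum to 0.022443.
Normalising, the posterior is P(bowl A | data) = 0.41257, P(bowl B | data) = 0.58743.
Averaging over the posterior, P(white next | data) = (1/6)(0.41257) + (1/8)(0.58743) = 0.14219.

0.142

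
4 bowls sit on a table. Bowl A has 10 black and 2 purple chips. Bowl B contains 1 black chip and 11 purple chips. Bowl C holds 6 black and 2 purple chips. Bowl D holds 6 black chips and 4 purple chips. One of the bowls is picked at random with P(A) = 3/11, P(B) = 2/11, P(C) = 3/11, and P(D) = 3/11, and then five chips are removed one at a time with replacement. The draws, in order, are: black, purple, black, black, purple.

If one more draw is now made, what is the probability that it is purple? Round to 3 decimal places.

Compute the likelihood of the observed sequence for each case: P(data | bowl A) = (10/12)(2/12)(10/12)(10/12)(2/12) = 0.016075; P(data | bowl B) = (1/12)(11/12)(1/12)(1/12)(11/12) = 0.00048627; P(data | bowl C) = (6/8)(2/8)(6/8)(6/8)(2/8) = 0.026367; P(data | bowl D) = (6/10)(4/10)(6/10)(6/10)(4/10) = 0.03456.
The prior-weighted likelihoods are 3/11 · 0.016075 = 0.0043841, 2/11 · 0.00048627 = 8.8413e-05, 3/11 · 0.026367 = 0.0071911, 3/11 · 0.03456 = 0.0094255; these sum to 0.021089.
Normalising, the posterior is P(bowl A | data) = 0.20789, P(bowl B | data) = 0.0041924, P(bowl C | data) = 0.34099, P(bowl D | data) = 0.44694.
The predictive probability is P(purple next | data) = (1/6)(0.20789) + (11/12)(0.0041924) + (1/4)(0.34099) + (2/5)(0.44694) = 0.30251.

0.303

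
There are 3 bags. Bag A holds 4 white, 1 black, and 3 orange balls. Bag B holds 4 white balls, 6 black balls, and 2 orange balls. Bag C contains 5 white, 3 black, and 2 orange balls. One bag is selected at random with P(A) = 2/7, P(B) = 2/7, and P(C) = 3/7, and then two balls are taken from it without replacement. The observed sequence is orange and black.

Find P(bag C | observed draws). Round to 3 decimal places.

0.409

The likelihood of the observed sequence under each hypothesis: P(data | bag A) = (3/8)(1/7) = 0.053571; P(data | bag B) = (2/12)(6/11) = 0.090909; P(data | bag C) = (2/10)(3/9) = 0.066667.
Weighting by the prior gives 2/7 · 0.053571 = 0.015306, 2/7 · 0.090909 = 0.025974, 3/7 · 0.066667 = 0.028571; summing to 0.069852.
By Bayes' rule, P(bag C | data) = (0.028571) / (0.069852) = 0.40903.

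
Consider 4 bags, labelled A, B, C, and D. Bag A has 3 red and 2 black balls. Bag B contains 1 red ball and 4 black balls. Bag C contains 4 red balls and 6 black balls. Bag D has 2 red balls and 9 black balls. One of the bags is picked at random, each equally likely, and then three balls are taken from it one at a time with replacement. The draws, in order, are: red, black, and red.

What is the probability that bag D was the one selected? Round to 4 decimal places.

The likelihood of the observed sequence under each hypothesis: P(data | bag A) = (3/5)(2/5)(3/5) = 0.144; P(data | bag B) = (1/5)(4/5)(1/5) = 0.032; P(data | bag C) = (4/10)(6/10)(4/10) = 0.096; P(data | bag D) = (2/11)(9/11)(2/11) = 0.027047.
Multiplying each by its prior: 1/4 · 0.144 = 0.036, 1/4 · 0.032 = 0.008, 1/4 · 0.096 = 0.024, 1/4 · 0.027047 = 0.0067618; summing to 0.074762.
So P(bag D | data) = (0.0067618) / (0.074762) = 0.090445.

0.0904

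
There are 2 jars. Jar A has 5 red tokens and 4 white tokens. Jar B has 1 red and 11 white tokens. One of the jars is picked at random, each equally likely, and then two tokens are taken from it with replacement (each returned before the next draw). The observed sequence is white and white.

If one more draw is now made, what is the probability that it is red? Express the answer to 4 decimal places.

The likelihood of the observed sequence under each hypothesis: P(data | jar A) = (4/9)(4/9) = 0.19753; P(data | jar B) = (11/12)(11/12) = 0.84028.
Weighting by the prior gives 1/2 · 0.19753 = 0.098765, 1/2 · 0.84028 = 0.42014; summing to 0.5189.
The posterior is then P(jar A | data) = 0.19033, P(jar B | data) = 0.80967.
The predictive probability is P(red next | data) = (5/9)(0.19033) + (1/12)(0.80967) = 0.17321.

0.1732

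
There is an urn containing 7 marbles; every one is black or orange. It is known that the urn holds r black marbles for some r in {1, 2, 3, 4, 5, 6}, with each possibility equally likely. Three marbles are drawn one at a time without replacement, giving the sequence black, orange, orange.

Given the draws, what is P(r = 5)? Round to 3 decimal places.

0.071

Under each hypothesis, the probability of the observed sequence is: P(data | r = 1) = (1/7)(6/6)(5/5) = 1/7; P(data | r = 2) = (2/7)(5/6)(4/5) = 4/21; P(data | r = 3) = (3/7)(4/6)(3/5) = 6/35; P(data | r = 4) = (4/7)(3/6)(2/5) = 4/35; P(data | r = 5) = (5/7)(2/6)(1/5) = 1/21; P(data | r = 6) = (6/7)(1/6)(0/5) = 0.
Weighting by the prior gives 1/6 · 1/7 = 1/42, 1/6 · 4/21 = 2/63, 1/6 · 6/35 = 1/35, 1/6 · 4/35 = 2/105, 1/6 · 1/21 = 1/126, 1/6 · 0 = 0; these sum to 1/9.
Therefore the posterior P(r = 5 | data) = (1/126) / (1/9) = 1/14.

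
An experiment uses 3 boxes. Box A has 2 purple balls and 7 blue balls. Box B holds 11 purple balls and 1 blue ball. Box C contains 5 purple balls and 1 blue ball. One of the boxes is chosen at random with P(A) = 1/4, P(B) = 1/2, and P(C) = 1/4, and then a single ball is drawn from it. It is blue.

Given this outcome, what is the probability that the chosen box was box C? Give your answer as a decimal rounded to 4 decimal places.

0.1500

The likelihood of this draw under each hypothesis: P(data | box A) = (7/9) = 7/9; P(data | box B) = (1/12) = 1/12; P(data | box C) = (1/6) = 1/6.
Multiplying each by its prior: 1/4 · 7/9 = 7/36, 1/2 · 1/12 = 1/24, 1/4 · 1/6 = 1/24; these sum to 5/18.
So P(box C | data) = (1/24) / (5/18) = 3/20.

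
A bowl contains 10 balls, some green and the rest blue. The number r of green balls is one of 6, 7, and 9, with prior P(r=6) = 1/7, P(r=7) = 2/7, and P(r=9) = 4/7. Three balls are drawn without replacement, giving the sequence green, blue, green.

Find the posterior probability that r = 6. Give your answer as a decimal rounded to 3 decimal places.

Compute the likelihood of the observed sequence for each case: P(data | r = 6) = (6/10)(4/9)(5/8) = 1/6; P(data | r = 7) = (7/10)(3/9)(6/8) = 7/40; P(data | r = 9) = (9/10)(1/9)(8/8) = 1/10.
Multiplying each by its prior: 1/7 · 1/6 = 1/42, 2/7 · 7/40 = 1/20, 4/7 · 1/10 = 2/35; these sum to 11/84.
By Bayes' rule, P(r = 6 | data) = (1/42) / (11/84) = 2/11.

0.182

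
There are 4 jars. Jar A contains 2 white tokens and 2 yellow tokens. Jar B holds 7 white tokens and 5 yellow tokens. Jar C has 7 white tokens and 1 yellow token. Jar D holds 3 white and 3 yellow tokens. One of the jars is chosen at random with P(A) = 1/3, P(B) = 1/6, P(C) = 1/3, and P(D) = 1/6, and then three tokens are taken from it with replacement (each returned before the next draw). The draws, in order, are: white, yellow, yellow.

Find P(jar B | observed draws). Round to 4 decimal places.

For each hypothesis, P(data | H) works out to: P(data | jar A) = (2/4)(2/4)(2/4) = 0.125; P(data | jar B) = (7/12)(5/12)(5/12) = 0.10127; P(data | jar C) = (7/8)(1/8)(1/8) = 0.013672; P(data | jar D) = (3/6)(3/6)(3/6) = 0.125.
The prior-weighted likelihoods are 1/3 · 0.125 = 0.041667, 1/6 · 0.10127 = 0.016879, 1/3 · 0.013672 = 0.0045573, 1/6 · 0.125 = 0.020833; with total 0.083936.
By Bayes' rule, P(jar B | data) = (0.016879) / (0.083936) = 0.20109.

0.2011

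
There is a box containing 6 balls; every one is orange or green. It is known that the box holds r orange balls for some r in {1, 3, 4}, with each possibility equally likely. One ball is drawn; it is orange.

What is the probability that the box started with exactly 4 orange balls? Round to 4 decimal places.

The likelihood of this draw under each hypothesis: P(data | r = 1) = (1/6) = 1/6; P(data | r = 3) = (3/6) = 1/2; P(data | r = 4) = (4/6) = 2/3.
The prior-weighted likelihoods are 1/3 · 1/6 = 1/18, 1/3 · 1/2 = 1/6, 1/3 · 2/3 = 2/9; summing to 4/9.
Therefore the posterior P(r = 4 | data) = (2/9) / (4/9) = 1/2.

0.5000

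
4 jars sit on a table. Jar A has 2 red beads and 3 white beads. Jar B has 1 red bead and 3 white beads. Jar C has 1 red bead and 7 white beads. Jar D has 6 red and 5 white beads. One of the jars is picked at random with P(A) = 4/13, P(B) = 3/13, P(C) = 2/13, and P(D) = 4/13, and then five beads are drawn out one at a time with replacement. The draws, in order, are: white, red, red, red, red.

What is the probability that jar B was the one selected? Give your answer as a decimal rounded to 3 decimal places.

Compute the likelihood of the observed sequence for each case: P(data | jar A) = (3/5)(2/5)(2/5)(2/5)(2/5) = 0.01536; P(data | jar B) = (3/4)(1/4)(1/4)(1/4)(1/4) = 0.0029297; P(data | jar C) = (7/8)(1/8)(1/8)(1/8)(1/8) = 0.00021362; P(data | jar D) = (5/11)(6/11)(6/11)(6/11)(6/11) = 0.040236.
The prior-weighted likelihoods are 4/13 · 0.01536 = 0.0047262, 3/13 · 0.0029297 = 0.00067608, 2/13 · 0.00021362 = 3.2865e-05, 4/13 · 0.040236 = 0.01238; these sum to 0.017815.
By Bayes' rule, P(jar B | data) = (0.00067608) / (0.017815) = 0.037949.

0.038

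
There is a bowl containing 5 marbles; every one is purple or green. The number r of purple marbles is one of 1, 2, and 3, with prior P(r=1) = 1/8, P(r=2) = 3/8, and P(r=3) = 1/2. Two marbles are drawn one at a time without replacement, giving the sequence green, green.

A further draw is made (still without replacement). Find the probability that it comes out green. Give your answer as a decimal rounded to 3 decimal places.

0.368

Under each hypothesis, the probability of the observed sequence is: P(data | r = 1) = (4/5)(3/4) = 3/5; P(data | r = 2) = (3/5)(2/4) = 3/10; P(data | r = 3) = (2/5)(1/4) = 1/10.
Multiplying each by its prior: 1/8 · 3/5 = 3/40, 3/8 · 3/10 = 9/80, 1/2 · 1/10 = 1/20; with total 19/80.
Dividing through by the total gives posterior P(r = 1 | data) = 6/19, P(r = 2 | data) = 9/19, P(r = 3 | data) = 4/19.
Averaging over the posterior, P(green next | data) = (2/3)(6/19) + (1/3)(9/19) + (0)(4/19) = 7/19.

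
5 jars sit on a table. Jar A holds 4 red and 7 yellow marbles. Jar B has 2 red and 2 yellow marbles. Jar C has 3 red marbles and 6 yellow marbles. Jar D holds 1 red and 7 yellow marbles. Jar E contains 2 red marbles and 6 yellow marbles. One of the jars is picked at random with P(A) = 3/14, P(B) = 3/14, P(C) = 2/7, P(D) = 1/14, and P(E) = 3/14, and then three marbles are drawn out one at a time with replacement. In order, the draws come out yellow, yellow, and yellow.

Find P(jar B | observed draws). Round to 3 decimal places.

Under each hypothesis, the probability of the observed sequence is: P(data | jar A) = (7/11)(7/11)(7/11) = 0.2577; P(data | jar B) = (2/4)(2/4)(2/4) = 0.125; P(data | jar C) = (6/9)(6/9)(6/9) = 0.2963; P(data | jar D) = (7/8)(7/8)(7/8) = 0.66992; P(data | jar E) = (6/8)(6/8)(6/8) = 0.42188.
Weighting by the prior gives 3/14 · 0.2577 = 0.055222, 3/14 · 0.125 = 0.026786, 2/7 · 0.2963 = 0.084656, 1/14 · 0.66992 = 0.047852, 3/14 · 0.42188 = 0.090402; these sum to 0.30492.
So P(jar B | data) = (0.026786) / (0.30492) = 0.087846.

0.088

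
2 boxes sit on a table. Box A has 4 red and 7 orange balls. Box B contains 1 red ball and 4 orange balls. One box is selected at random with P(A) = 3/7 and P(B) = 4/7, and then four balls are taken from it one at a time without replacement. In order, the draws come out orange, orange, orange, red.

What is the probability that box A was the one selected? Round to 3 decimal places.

Compute the likelihood of the observed sequence for each case: P(data | box A) = (7/11)(6/10)(5/9)(4/8) = 7/66; P(data | box B) = (4/5)(3/4)(2/3)(1/2) = 1/5.
Weighting by the prior gives 3/7 · 7/66 = 1/22, 4/7 · 1/5 = 4/35; with total 123/770.
Therefore the posterior P(box A | data) = (1/22) / (123/770) = 35/123.

0.285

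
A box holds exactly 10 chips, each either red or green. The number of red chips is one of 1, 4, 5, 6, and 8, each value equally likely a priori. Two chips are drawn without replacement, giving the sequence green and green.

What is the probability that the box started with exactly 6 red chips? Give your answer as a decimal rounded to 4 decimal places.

The likelihood of the observed sequence under each hypothesis: P(data | r = 1) = (9/10)(8/9) = 4/5; P(data | r = 4) = (6/10)(5/9) = 1/3; P(data | r = 5) = (5/10)(4/9) = 2/9; P(data | r = 6) = (4/10)(3/9) = 2/15; P(data | r = 8) = (2/10)(1/9) = 1/45.
Multiplying each by its prior: 1/5 · 4/5 = 4/25, 1/5 · 1/3 = 1/15, 1/5 · 2/9 = 2/45, 1/5 · 2/15 = 2/75, 1/5 · 1/45 = 1/225; with total 68/225.
Hence P(r = 6 | data) = (2/75) / (68/225) = 3/34.

0.0882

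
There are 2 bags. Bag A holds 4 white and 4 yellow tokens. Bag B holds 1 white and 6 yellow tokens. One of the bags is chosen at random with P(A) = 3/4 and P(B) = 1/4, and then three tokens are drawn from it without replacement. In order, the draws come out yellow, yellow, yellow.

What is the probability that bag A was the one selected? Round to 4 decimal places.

0.2727

Under each hypothesis, the probability of the observed sequence is: P(data | bag A) = (4/8)(3/7)(2/6) = 1/14; P(data | bag B) = (6/7)(5/6)(4/5) = 4/7.
Multiplying each by its prior: 3/4 · 1/14 = 3/56, 1/4 · 4/7 = 1/7; with total 11/56.
By Bayes' rule, P(bag A | data) = (3/56) / (11/56) = 3/11.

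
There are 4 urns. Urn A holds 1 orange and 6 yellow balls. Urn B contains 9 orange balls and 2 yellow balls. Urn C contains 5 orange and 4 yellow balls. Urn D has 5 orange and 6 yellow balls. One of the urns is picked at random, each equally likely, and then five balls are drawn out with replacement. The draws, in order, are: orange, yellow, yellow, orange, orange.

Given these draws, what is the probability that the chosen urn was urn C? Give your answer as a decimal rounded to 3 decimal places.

The likelihood of the observed sequence under each hypothesis: P(data | urn A) = (1/7)(6/7)(6/7)(1/7)(1/7) = 0.002142; P(data | urn B) = (9/11)(2/11)(2/11)(9/11)(9/11) = 0.018106; P(data | urn C) = (5/9)(4/9)(4/9)(5/9)(5/9) = 0.03387; P(data | urn D) = (5/11)(6/11)(6/11)(5/11)(5/11) = 0.027941.
Weighting by the prior gives 1/4 · 0.002142 = 0.00053549, 1/4 · 0.018106 = 0.0045265, 1/4 · 0.03387 = 0.0084675, 1/4 · 0.027941 = 0.0069854; with total 0.020515.
Hence P(urn C | data) = (0.0084675) / (0.020515) = 0.41275.

0.413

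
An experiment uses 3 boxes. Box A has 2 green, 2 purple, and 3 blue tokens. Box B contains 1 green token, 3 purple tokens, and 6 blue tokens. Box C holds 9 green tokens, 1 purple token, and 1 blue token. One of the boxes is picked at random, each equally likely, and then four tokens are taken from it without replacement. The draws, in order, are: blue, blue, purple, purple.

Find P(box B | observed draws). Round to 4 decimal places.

0.7143

Compute the likelihood of the observed sequence for each case: P(data | box A) = (3/7)(2/6)(2/5)(1/4) = 1/70; P(data | box B) = (6/10)(5/9)(3/8)(2/7) = 1/28; P(data | box C) = (1/11)(0/10) = 0.
The prior-weighted likelihoods are 1/3 · 1/70 = 1/210, 1/3 · 1/28 = 1/84, 1/3 · 0 = 0; summing to 1/60.
Therefore the posterior P(box B | data) = (1/84) / (1/60) = 5/7.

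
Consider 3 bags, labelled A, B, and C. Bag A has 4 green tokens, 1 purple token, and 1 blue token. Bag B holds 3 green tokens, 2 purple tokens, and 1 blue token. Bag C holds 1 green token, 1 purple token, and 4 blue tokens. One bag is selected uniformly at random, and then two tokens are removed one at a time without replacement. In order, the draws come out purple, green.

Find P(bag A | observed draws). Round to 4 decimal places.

Compute the likelihood of the observed sequence for each case: P(data | bag A) = (1/6)(4/5) = 2/15; P(data | bag B) = (2/6)(3/5) = 1/5; P(data | bag C) = (1/6)(1/5) = 1/30.
Weighting by the prior gives 1/3 · 2/15 = 2/45, 1/3 · 1/5 = 1/15, 1/3 · 1/30 = 1/90; with total 11/90.
So P(bag A | data) = (2/45) / (11/90) = 4/11.

0.3636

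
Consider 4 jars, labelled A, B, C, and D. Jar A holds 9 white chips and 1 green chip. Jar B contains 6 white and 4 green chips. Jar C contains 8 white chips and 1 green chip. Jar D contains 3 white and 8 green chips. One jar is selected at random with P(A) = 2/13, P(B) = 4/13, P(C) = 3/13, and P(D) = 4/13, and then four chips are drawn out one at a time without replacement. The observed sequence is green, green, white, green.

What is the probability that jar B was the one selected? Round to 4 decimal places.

0.1833

The likelihood of the observed sequence under each hypothesis: P(data | jar A) = (1/10)(0/9) = 0; P(data | jar B) = (4/10)(3/9)(6/8)(2/7) = 0.028571; P(data | jar C) = (1/9)(0/8) = 0; P(data | jar D) = (8/11)(7/10)(3/9)(6/8) = 0.12727.
Multiplying each by its prior: 2/13 · 0 = 0, 4/13 · 0.028571 = 0.0087912, 3/13 · 0 = 0, 4/13 · 0.12727 = 0.039161; these sum to 0.047952.
So P(jar B | data) = (0.0087912) / (0.047952) = 0.18333.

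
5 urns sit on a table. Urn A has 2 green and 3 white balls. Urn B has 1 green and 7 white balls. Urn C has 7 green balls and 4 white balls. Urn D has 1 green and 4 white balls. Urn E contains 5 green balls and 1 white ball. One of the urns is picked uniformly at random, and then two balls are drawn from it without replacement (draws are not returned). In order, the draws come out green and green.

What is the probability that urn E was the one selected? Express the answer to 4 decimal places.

For each hypothesis, P(data | H) works out to: P(data | urn A) = (2/5)(1/4) = 0.1; P(data | urn B) = (1/8)(0/7) = 0; P(data | urn C) = (7/11)(6/10) = 0.38182; P(data | urn D) = (1/5)(0/4) = 0; P(data | urn E) = (5/6)(4/5) = 0.66667.
Multiplying each by its prior: 1/5 · 0.1 = 0.02, 1/5 · 0 = 0, 1/5 · 0.38182 = 0.076364, 1/5 · 0 = 0, 1/5 · 0.66667 = 0.13333; summing to 0.2297.
By Bayes' rule, P(urn E | data) = (0.13333) / (0.2297) = 0.58047.

0.5805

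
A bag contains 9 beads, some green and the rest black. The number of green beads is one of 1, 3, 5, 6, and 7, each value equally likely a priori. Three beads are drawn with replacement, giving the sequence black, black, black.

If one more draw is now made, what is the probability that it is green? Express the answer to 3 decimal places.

0.228

Under each hypothesis, the probability of the observed sequence is: P(data | r = 1) = (8/9)(8/9)(8/9) = 0.70233; P(data | r = 3) = (6/9)(6/9)(6/9) = 0.2963; P(data | r = 5) = (4/9)(4/9)(4/9) = 0.087791; P(data | r = 6) = (3/9)(3/9)(3/9) = 0.037037; P(data | r = 7) = (2/9)(2/9)(2/9) = 0.010974.
The prior-weighted likelihoods are 1/5 · 0.70233 = 0.14047, 1/5 · 0.2963 = 0.059259, 1/5 · 0.087791 = 0.017558, 1/5 · 0.037037 = 0.0074074, 1/5 · 0.010974 = 0.0021948; summing to 0.22689.
The posterior is then P(r = 1 | data) = 0.61911, P(r = 3 | data) = 0.26119, P(r = 5 | data) = 0.077388, P(r = 6 | data) = 0.032648, P(r = 7 | data) = 0.0096735.
Averaging over the posterior, P(green next | data) = (1/9)(0.61911) + (1/3)(0.26119) + (5/9)(0.077388) + (2/3)(0.032648) + (7/9)(0.0096735) = 0.22813.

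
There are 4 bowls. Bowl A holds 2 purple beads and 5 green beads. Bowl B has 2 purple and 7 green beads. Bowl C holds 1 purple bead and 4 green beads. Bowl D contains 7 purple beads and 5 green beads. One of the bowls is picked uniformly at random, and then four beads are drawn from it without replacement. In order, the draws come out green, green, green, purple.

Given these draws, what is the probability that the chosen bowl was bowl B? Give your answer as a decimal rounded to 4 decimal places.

0.2686

Compute the likelihood of the observed sequence for each case: P(data | bowl A) = (5/7)(4/6)(3/5)(2/4) = 0.14286; P(data | bowl B) = (7/9)(6/8)(5/7)(2/6) = 0.13889; P(data | bowl C) = (4/5)(3/4)(2/3)(1/2) = 0.2; P(data | bowl D) = (5/12)(4/11)(3/10)(7/9) = 0.035354.
Weighting by the prior gives 1/4 · 0.14286 = 0.035714, 1/4 · 0.13889 = 0.034722, 1/4 · 0.2 = 0.05, 1/4 · 0.035354 = 0.0088384; with total 0.12927.
Therefore the posterior P(bowl B | data) = (0.034722) / (0.12927) = 0.26859.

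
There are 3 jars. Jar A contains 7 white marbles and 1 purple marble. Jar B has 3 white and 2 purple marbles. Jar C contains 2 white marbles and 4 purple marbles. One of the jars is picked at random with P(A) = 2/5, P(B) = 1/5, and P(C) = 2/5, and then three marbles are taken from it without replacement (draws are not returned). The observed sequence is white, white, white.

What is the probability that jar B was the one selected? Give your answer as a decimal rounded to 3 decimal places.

The likelihood of the observed sequence under each hypothesis: P(data | jar A) = (7/8)(6/7)(5/6) = 5/8; P(data | jar B) = (3/5)(2/4)(1/3) = 1/10; P(data | jar C) = (2/6)(1/5)(0/4) = 0.
Weighting by the prior gives 2/5 · 5/8 = 1/4, 1/5 · 1/10 = 1/50, 2/5 · 0 = 0; summing to 27/100.
Therefore the posterior P(jar B | data) = (1/50) / (27/100) = 2/27.

0.074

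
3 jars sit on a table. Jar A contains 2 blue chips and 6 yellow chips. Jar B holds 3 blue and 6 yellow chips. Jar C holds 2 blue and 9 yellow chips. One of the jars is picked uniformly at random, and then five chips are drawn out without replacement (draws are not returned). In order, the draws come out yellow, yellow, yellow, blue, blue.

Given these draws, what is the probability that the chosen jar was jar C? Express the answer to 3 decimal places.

0.179

For each hypothesis, P(data | H) works out to: P(data | jar A) = (6/8)(5/7)(4/6)(2/5)(1/4) = 0.035714; P(data | jar B) = (6/9)(5/8)(4/7)(3/6)(2/5) = 0.047619; P(data | jar C) = (9/11)(8/10)(7/9)(2/8)(1/7) = 0.018182.
Multiplying each by its prior: 1/3 · 0.035714 = 0.011905, 1/3 · 0.047619 = 0.015873, 1/3 · 0.018182 = 0.0060606; summing to 0.033838.
By Bayes' rule, P(jar C | data) = (0.0060606) / (0.033838) = 0.1791.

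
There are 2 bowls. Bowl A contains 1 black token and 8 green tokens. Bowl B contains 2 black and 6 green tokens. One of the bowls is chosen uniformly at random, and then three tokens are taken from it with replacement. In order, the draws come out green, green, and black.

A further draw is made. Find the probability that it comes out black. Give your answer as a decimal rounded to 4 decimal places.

The likelihood of the observed sequence under each hypothesis: P(data | bowl A) = (8/9)(8/9)(1/9) = 0.087791; P(data | bowl B) = (6/8)(6/8)(2/8) = 0.14062.
Multiplying each by its prior: 1/2 · 0.087791 = 0.043896, 1/2 · 0.14062 = 0.070312; with total 0.11421.
The posterior is then P(bowl A | data) = 0.38435, P(bowl B | data) = 0.61565.
So P(black next | data) = Σ P(black next | H) P(H | data) = (1/9)(0.38435) + (1/4)(0.61565) = 0.19662.

0.1966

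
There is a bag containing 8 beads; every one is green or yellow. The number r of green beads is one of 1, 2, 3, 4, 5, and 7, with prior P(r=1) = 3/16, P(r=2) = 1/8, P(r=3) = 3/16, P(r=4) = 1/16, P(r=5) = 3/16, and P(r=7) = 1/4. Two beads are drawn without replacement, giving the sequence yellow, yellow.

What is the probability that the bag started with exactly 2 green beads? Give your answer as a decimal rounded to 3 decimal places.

For each hypothesis, P(data | H) works out to: P(data | r = 1) = (7/8)(6/7) = 3/4; P(data | r = 2) = (6/8)(5/7) = 15/28; P(data | r = 3) = (5/8)(4/7) = 5/14; P(data | r = 4) = (4/8)(3/7) = 3/14; P(data | r = 5) = (3/8)(2/7) = 3/28; P(data | r = 7) = (1/8)(0/7) = 0.
Weighting by the prior gives 3/16 · 3/4 = 9/64, 1/8 · 15/28 = 15/224, 3/16 · 5/14 = 15/224, 1/16 · 3/14 = 3/224, 3/16 · 3/28 = 9/448, 1/4 · 0 = 0; these sum to 69/224.
By Bayes' rule, P(r = 2 | data) = (15/224) / (69/224) = 5/23.

0.217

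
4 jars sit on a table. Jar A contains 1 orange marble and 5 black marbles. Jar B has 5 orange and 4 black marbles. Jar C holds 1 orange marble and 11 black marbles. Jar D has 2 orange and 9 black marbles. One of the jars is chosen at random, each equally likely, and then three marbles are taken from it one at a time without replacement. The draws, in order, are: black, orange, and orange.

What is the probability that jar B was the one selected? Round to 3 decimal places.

0.897

Under each hypothesis, the probability of the observed sequence is: P(data | jar A) = (5/6)(1/5)(0/4) = 0; P(data | jar B) = (4/9)(5/8)(4/7) = 0.15873; P(data | jar C) = (11/12)(1/11)(0/10) = 0; P(data | jar D) = (9/11)(2/10)(1/9) = 0.018182.
The prior-weighted likelihoods are 1/4 · 0 = 0, 1/4 · 0.15873 = 0.039683, 1/4 · 0 = 0, 1/4 · 0.018182 = 0.0045455; summing to 0.044228.
By Bayes' rule, P(jar B | data) = (0.039683) / (0.044228) = 0.89723.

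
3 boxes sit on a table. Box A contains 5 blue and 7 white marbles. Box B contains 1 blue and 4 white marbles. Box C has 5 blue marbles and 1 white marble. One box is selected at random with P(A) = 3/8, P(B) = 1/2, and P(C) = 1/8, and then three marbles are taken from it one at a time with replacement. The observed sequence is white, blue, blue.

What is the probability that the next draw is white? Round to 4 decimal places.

For each hypothesis, P(data | H) works out to: P(data | box A) = (7/12)(5/12)(5/12) = 0.10127; P(data | box B) = (4/5)(1/5)(1/5) = 0.032; P(data | box C) = (1/6)(5/6)(5/6) = 0.11574.
Multiplying each by its prior: 3/8 · 0.10127 = 0.037977, 1/2 · 0.032 = 0.016, 1/8 · 0.11574 = 0.014468; summing to 0.068445.
Dividing through by the total gives posterior P(box A | data) = 0.55486, P(box B | data) = 0.23376, P(box C | data) = 0.21138.
The predictive probability is P(white next | data) = (7/12)(0.55486) + (4/5)(0.23376) + (1/6)(0.21138) = 0.54591.

0.5459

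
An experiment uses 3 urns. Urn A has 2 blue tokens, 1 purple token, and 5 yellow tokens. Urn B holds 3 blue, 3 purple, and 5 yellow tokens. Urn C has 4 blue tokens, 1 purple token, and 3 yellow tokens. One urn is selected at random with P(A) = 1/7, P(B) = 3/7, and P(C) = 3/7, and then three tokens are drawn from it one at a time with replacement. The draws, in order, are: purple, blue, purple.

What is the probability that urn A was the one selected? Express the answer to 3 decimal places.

Compute the likelihood of the observed sequence for each case: P(data | urn A) = (1/8)(2/8)(1/8) = 0.0039062; P(data | urn B) = (3/11)(3/11)(3/11) = 0.020285; P(data | urn C) = (1/8)(4/8)(1/8) = 0.0078125.
The prior-weighted likelihoods are 1/7 · 0.0039062 = 0.00055804, 3/7 · 0.020285 = 0.0086938, 3/7 · 0.0078125 = 0.0033482; summing to 0.0126.
So P(urn A | data) = (0.00055804) / (0.0126) = 0.044288.

0.044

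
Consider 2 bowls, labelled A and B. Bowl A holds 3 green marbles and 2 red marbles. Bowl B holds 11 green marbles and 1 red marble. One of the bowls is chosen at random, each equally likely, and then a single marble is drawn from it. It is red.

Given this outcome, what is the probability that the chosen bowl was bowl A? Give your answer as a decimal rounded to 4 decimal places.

0.8276

The likelihood of this draw under each hypothesis: P(data | bowl A) = (2/5) = 2/5; P(data | bowl B) = (1/12) = 1/12.
Multiplying each by its prior: 1/2 · 2/5 = 1/5, 1/2 · 1/12 = 1/24; these sum to 29/120.
So P(bowl A | data) = (1/5) / (29/120) = 24/29.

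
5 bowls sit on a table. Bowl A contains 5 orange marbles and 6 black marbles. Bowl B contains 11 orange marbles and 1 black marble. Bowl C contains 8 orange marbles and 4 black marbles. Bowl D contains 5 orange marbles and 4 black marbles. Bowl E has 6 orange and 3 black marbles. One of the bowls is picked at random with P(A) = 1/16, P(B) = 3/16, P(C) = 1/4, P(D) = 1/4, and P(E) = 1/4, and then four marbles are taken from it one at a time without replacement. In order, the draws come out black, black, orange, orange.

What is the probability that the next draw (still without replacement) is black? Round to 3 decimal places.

0.320

Under each hypothesis, the probability of the observed sequence is: P(data | bowl A) = (6/11)(5/10)(5/9)(4/8) = 0.075758; P(data | bowl B) = (1/12)(0/11) = 0; P(data | bowl C) = (4/12)(3/11)(8/10)(7/9) = 0.056566; P(data | bowl D) = (4/9)(3/8)(5/7)(4/6) = 0.079365; P(data | bowl E) = (3/9)(2/8)(6/7)(5/6) = 0.059524.
Weighting by the prior gives 1/16 · 0.075758 = 0.0047348, 3/16 · 0 = 0, 1/4 · 0.056566 = 0.014141, 1/4 · 0.079365 = 0.019841, 1/4 · 0.059524 = 0.014881; summing to 0.053598.
Normalising, the posterior is P(bowl A | data) = 0.088339, P(bowl B | data) = 0, P(bowl C | data) = 0.26384, P(bowl D | data) = 0.37018, P(bowl E | data) = 0.27764.
Averaging over the posterior, P(black next | data) = (4/7)(0.088339) + (1/4)(0.26384) + (2/5)(0.37018) + (1/5)(0.27764) = 0.32004.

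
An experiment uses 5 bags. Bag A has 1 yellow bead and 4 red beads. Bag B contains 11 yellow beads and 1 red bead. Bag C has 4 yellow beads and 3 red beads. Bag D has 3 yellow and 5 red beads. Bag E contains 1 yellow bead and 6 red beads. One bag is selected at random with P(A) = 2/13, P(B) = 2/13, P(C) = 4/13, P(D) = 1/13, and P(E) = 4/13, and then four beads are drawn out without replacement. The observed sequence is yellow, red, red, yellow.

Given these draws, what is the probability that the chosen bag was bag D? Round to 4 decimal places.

For each hypothesis, P(data | H) works out to: P(data | bag A) = (1/5)(4/4)(3/3)(0/2) = 0; P(data | bag B) = (11/12)(1/11)(0/10) = 0; P(data | bag C) = (4/7)(3/6)(2/5)(3/4) = 3/35; P(data | bag D) = (3/8)(5/7)(4/6)(2/5) = 1/14; P(data | bag E) = (1/7)(6/6)(5/5)(0/4) = 0.
Weighting by the prior gives 2/13 · 0 = 0, 2/13 · 0 = 0, 4/13 · 3/35 = 12/455, 1/13 · 1/14 = 1/182, 4/13 · 0 = 0; summing to 29/910.
So P(bag D | data) = (1/182) / (29/910) = 5/29.

0.1724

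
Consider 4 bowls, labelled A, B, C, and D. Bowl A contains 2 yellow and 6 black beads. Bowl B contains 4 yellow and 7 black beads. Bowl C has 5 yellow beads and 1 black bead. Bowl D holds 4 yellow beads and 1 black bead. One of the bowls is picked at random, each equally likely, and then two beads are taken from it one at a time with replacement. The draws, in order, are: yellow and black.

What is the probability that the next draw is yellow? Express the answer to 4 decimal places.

0.5221

Under each hypothesis, the probability of the observed sequence is: P(data | bowl A) = (2/8)(6/8) = 0.1875; P(data | bowl B) = (4/11)(7/11) = 0.2314; P(data | bowl C) = (5/6)(1/6) = 0.13889; P(data | bowl D) = (4/5)(1/5) = 0.16.
Multiplying each by its prior: 1/4 · 0.1875 = 0.046875, 1/4 · 0.2314 = 0.057851, 1/4 · 0.13889 = 0.034722, 1/4 · 0.16 = 0.04; these sum to 0.17945.
Dividing through by the total gives posterior P(bowl A | data) = 0.26122, P(bowl B | data) = 0.32238, P(bowl C | data) = 0.19349, P(bowl D | data) = 0.22291.
So P(yellow next | data) = Σ P(yellow next | H) P(H | data) = (1/4)(0.26122) + (4/11)(0.32238) + (5/6)(0.19349) + (4/5)(0.22291) = 0.5221.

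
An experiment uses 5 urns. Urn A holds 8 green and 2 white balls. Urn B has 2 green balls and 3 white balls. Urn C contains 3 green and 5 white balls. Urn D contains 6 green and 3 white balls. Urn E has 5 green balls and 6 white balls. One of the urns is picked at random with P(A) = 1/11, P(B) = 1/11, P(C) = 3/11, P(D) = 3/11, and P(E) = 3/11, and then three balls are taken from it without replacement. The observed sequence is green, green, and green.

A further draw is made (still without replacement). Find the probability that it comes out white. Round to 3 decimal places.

Compute the likelihood of the observed sequence for each case: P(data | urn A) = (8/10)(7/9)(6/8) = 0.46667; P(data | urn B) = (2/5)(1/4)(0/3) = 0; P(data | urn C) = (3/8)(2/7)(1/6) = 0.017857; P(data | urn D) = (6/9)(5/8)(4/7) = 0.2381; P(data | urn E) = (5/11)(4/10)(3/9) = 0.060606.
The prior-weighted likelihoods are 1/11 · 0.46667 = 0.042424, 1/11 · 0 = 0, 3/11 · 0.017857 = 0.0048701, 3/11 · 0.2381 = 0.064935, 3/11 · 0.060606 = 0.016529; these sum to 0.12876.
Dividing through by the total gives posterior P(urn A | data) = 0.32949, P(urn B | data) = 0, P(urn C | data) = 0.037824, P(urn D | data) = 0.50432, P(urn E | data) = 0.12837.
Averaging over the posterior, P(white next | data) = (2/7)(0.32949) + (1)(0.037824) + (1/2)(0.50432) + (3/4)(0.12837) = 0.4804.

0.480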